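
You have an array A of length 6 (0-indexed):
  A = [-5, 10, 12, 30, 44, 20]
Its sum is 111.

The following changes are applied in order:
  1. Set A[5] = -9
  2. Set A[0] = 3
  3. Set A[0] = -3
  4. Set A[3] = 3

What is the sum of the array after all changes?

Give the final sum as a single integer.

Initial sum: 111
Change 1: A[5] 20 -> -9, delta = -29, sum = 82
Change 2: A[0] -5 -> 3, delta = 8, sum = 90
Change 3: A[0] 3 -> -3, delta = -6, sum = 84
Change 4: A[3] 30 -> 3, delta = -27, sum = 57

Answer: 57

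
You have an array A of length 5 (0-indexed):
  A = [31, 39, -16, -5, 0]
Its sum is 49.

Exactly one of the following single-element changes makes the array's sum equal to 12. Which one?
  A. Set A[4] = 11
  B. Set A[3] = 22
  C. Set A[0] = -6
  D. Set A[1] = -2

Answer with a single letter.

Answer: C

Derivation:
Option A: A[4] 0->11, delta=11, new_sum=49+(11)=60
Option B: A[3] -5->22, delta=27, new_sum=49+(27)=76
Option C: A[0] 31->-6, delta=-37, new_sum=49+(-37)=12 <-- matches target
Option D: A[1] 39->-2, delta=-41, new_sum=49+(-41)=8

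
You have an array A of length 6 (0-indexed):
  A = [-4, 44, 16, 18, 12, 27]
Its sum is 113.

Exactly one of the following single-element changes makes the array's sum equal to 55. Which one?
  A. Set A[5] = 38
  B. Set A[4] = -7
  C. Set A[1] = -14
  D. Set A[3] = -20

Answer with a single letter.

Answer: C

Derivation:
Option A: A[5] 27->38, delta=11, new_sum=113+(11)=124
Option B: A[4] 12->-7, delta=-19, new_sum=113+(-19)=94
Option C: A[1] 44->-14, delta=-58, new_sum=113+(-58)=55 <-- matches target
Option D: A[3] 18->-20, delta=-38, new_sum=113+(-38)=75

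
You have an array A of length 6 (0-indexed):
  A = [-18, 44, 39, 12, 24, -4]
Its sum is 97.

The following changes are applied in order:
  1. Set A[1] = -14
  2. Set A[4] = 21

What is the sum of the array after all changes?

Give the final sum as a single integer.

Answer: 36

Derivation:
Initial sum: 97
Change 1: A[1] 44 -> -14, delta = -58, sum = 39
Change 2: A[4] 24 -> 21, delta = -3, sum = 36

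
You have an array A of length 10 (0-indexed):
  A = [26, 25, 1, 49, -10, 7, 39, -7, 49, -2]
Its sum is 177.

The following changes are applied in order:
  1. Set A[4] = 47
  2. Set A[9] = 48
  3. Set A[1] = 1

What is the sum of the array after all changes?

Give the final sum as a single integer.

Answer: 260

Derivation:
Initial sum: 177
Change 1: A[4] -10 -> 47, delta = 57, sum = 234
Change 2: A[9] -2 -> 48, delta = 50, sum = 284
Change 3: A[1] 25 -> 1, delta = -24, sum = 260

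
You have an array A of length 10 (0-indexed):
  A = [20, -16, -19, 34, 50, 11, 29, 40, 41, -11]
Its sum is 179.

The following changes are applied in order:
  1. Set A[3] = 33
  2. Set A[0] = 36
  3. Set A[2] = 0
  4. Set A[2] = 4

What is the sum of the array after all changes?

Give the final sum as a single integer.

Answer: 217

Derivation:
Initial sum: 179
Change 1: A[3] 34 -> 33, delta = -1, sum = 178
Change 2: A[0] 20 -> 36, delta = 16, sum = 194
Change 3: A[2] -19 -> 0, delta = 19, sum = 213
Change 4: A[2] 0 -> 4, delta = 4, sum = 217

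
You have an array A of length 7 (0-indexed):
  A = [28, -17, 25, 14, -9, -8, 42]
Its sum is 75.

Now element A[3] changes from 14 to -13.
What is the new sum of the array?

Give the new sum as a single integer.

Old value at index 3: 14
New value at index 3: -13
Delta = -13 - 14 = -27
New sum = old_sum + delta = 75 + (-27) = 48

Answer: 48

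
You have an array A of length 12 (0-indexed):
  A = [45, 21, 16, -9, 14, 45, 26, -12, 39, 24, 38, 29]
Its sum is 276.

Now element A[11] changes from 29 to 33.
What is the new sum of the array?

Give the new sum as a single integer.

Old value at index 11: 29
New value at index 11: 33
Delta = 33 - 29 = 4
New sum = old_sum + delta = 276 + (4) = 280

Answer: 280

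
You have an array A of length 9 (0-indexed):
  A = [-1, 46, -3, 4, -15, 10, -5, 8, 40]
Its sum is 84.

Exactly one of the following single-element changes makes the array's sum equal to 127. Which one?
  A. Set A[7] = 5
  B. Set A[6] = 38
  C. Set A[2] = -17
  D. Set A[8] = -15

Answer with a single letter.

Option A: A[7] 8->5, delta=-3, new_sum=84+(-3)=81
Option B: A[6] -5->38, delta=43, new_sum=84+(43)=127 <-- matches target
Option C: A[2] -3->-17, delta=-14, new_sum=84+(-14)=70
Option D: A[8] 40->-15, delta=-55, new_sum=84+(-55)=29

Answer: B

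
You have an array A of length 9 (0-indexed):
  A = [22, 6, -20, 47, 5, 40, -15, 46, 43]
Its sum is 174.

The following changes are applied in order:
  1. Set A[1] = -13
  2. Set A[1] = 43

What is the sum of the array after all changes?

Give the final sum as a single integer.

Answer: 211

Derivation:
Initial sum: 174
Change 1: A[1] 6 -> -13, delta = -19, sum = 155
Change 2: A[1] -13 -> 43, delta = 56, sum = 211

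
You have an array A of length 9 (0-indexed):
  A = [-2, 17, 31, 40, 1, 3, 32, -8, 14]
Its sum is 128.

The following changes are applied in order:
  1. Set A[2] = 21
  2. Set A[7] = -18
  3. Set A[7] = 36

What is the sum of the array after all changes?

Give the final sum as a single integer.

Answer: 162

Derivation:
Initial sum: 128
Change 1: A[2] 31 -> 21, delta = -10, sum = 118
Change 2: A[7] -8 -> -18, delta = -10, sum = 108
Change 3: A[7] -18 -> 36, delta = 54, sum = 162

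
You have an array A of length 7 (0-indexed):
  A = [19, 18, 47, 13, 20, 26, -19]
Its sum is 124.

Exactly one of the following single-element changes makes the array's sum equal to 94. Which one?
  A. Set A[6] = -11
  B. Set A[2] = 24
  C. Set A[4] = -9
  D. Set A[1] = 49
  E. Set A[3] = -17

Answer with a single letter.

Answer: E

Derivation:
Option A: A[6] -19->-11, delta=8, new_sum=124+(8)=132
Option B: A[2] 47->24, delta=-23, new_sum=124+(-23)=101
Option C: A[4] 20->-9, delta=-29, new_sum=124+(-29)=95
Option D: A[1] 18->49, delta=31, new_sum=124+(31)=155
Option E: A[3] 13->-17, delta=-30, new_sum=124+(-30)=94 <-- matches target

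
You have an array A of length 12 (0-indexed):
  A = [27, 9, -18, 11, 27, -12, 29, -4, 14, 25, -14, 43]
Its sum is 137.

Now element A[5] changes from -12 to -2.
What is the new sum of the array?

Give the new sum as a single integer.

Old value at index 5: -12
New value at index 5: -2
Delta = -2 - -12 = 10
New sum = old_sum + delta = 137 + (10) = 147

Answer: 147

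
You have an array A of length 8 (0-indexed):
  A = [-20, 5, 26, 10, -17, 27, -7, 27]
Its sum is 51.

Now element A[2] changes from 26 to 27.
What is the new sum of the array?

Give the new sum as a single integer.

Answer: 52

Derivation:
Old value at index 2: 26
New value at index 2: 27
Delta = 27 - 26 = 1
New sum = old_sum + delta = 51 + (1) = 52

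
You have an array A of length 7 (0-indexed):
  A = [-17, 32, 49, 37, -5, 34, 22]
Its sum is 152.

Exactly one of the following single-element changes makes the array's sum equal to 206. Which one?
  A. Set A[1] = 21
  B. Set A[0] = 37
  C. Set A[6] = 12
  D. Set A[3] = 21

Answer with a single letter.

Answer: B

Derivation:
Option A: A[1] 32->21, delta=-11, new_sum=152+(-11)=141
Option B: A[0] -17->37, delta=54, new_sum=152+(54)=206 <-- matches target
Option C: A[6] 22->12, delta=-10, new_sum=152+(-10)=142
Option D: A[3] 37->21, delta=-16, new_sum=152+(-16)=136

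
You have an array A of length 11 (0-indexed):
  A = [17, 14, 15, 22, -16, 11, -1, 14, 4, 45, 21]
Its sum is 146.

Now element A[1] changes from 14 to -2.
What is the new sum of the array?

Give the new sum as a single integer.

Old value at index 1: 14
New value at index 1: -2
Delta = -2 - 14 = -16
New sum = old_sum + delta = 146 + (-16) = 130

Answer: 130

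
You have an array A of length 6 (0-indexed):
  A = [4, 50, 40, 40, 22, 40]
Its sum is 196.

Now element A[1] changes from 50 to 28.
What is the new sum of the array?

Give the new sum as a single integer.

Old value at index 1: 50
New value at index 1: 28
Delta = 28 - 50 = -22
New sum = old_sum + delta = 196 + (-22) = 174

Answer: 174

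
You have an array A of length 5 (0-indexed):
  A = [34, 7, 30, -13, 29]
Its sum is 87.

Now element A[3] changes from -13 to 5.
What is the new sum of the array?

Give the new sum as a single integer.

Old value at index 3: -13
New value at index 3: 5
Delta = 5 - -13 = 18
New sum = old_sum + delta = 87 + (18) = 105

Answer: 105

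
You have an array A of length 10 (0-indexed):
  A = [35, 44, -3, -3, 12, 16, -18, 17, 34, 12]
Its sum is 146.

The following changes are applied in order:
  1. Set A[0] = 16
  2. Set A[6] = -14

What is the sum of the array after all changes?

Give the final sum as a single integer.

Initial sum: 146
Change 1: A[0] 35 -> 16, delta = -19, sum = 127
Change 2: A[6] -18 -> -14, delta = 4, sum = 131

Answer: 131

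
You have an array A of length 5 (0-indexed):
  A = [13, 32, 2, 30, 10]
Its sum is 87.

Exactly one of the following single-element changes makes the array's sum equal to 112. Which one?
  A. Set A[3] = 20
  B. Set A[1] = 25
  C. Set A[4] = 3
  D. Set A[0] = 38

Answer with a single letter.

Option A: A[3] 30->20, delta=-10, new_sum=87+(-10)=77
Option B: A[1] 32->25, delta=-7, new_sum=87+(-7)=80
Option C: A[4] 10->3, delta=-7, new_sum=87+(-7)=80
Option D: A[0] 13->38, delta=25, new_sum=87+(25)=112 <-- matches target

Answer: D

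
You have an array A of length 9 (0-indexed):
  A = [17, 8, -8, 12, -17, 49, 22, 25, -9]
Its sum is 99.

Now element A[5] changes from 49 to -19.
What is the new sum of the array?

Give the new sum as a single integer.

Answer: 31

Derivation:
Old value at index 5: 49
New value at index 5: -19
Delta = -19 - 49 = -68
New sum = old_sum + delta = 99 + (-68) = 31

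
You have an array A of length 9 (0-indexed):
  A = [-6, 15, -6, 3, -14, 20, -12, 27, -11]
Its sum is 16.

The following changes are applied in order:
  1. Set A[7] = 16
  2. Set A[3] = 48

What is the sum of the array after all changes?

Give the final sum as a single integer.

Answer: 50

Derivation:
Initial sum: 16
Change 1: A[7] 27 -> 16, delta = -11, sum = 5
Change 2: A[3] 3 -> 48, delta = 45, sum = 50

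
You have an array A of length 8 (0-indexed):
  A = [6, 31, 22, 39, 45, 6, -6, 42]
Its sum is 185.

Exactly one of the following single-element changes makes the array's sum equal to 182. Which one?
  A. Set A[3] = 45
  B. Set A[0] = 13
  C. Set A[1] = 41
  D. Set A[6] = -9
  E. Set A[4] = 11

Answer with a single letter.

Answer: D

Derivation:
Option A: A[3] 39->45, delta=6, new_sum=185+(6)=191
Option B: A[0] 6->13, delta=7, new_sum=185+(7)=192
Option C: A[1] 31->41, delta=10, new_sum=185+(10)=195
Option D: A[6] -6->-9, delta=-3, new_sum=185+(-3)=182 <-- matches target
Option E: A[4] 45->11, delta=-34, new_sum=185+(-34)=151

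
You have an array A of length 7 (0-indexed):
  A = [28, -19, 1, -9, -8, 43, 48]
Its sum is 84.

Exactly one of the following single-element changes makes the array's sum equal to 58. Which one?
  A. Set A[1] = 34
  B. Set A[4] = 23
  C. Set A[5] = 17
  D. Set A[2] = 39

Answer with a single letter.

Answer: C

Derivation:
Option A: A[1] -19->34, delta=53, new_sum=84+(53)=137
Option B: A[4] -8->23, delta=31, new_sum=84+(31)=115
Option C: A[5] 43->17, delta=-26, new_sum=84+(-26)=58 <-- matches target
Option D: A[2] 1->39, delta=38, new_sum=84+(38)=122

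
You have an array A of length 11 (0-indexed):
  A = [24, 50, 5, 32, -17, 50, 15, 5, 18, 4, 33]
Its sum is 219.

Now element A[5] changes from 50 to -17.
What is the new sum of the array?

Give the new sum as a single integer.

Answer: 152

Derivation:
Old value at index 5: 50
New value at index 5: -17
Delta = -17 - 50 = -67
New sum = old_sum + delta = 219 + (-67) = 152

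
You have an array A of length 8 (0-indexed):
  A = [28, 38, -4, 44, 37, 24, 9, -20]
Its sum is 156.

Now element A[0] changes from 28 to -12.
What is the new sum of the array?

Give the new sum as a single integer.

Answer: 116

Derivation:
Old value at index 0: 28
New value at index 0: -12
Delta = -12 - 28 = -40
New sum = old_sum + delta = 156 + (-40) = 116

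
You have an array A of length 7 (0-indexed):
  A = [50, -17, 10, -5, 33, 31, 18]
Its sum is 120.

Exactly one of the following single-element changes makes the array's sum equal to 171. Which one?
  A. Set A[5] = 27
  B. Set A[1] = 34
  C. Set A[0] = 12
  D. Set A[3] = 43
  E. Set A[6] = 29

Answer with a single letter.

Option A: A[5] 31->27, delta=-4, new_sum=120+(-4)=116
Option B: A[1] -17->34, delta=51, new_sum=120+(51)=171 <-- matches target
Option C: A[0] 50->12, delta=-38, new_sum=120+(-38)=82
Option D: A[3] -5->43, delta=48, new_sum=120+(48)=168
Option E: A[6] 18->29, delta=11, new_sum=120+(11)=131

Answer: B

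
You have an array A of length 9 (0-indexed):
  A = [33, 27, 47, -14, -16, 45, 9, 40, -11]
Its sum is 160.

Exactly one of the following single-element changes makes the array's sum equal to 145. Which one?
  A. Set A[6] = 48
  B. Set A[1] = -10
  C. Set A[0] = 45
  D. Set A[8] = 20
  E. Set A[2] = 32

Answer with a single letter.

Option A: A[6] 9->48, delta=39, new_sum=160+(39)=199
Option B: A[1] 27->-10, delta=-37, new_sum=160+(-37)=123
Option C: A[0] 33->45, delta=12, new_sum=160+(12)=172
Option D: A[8] -11->20, delta=31, new_sum=160+(31)=191
Option E: A[2] 47->32, delta=-15, new_sum=160+(-15)=145 <-- matches target

Answer: E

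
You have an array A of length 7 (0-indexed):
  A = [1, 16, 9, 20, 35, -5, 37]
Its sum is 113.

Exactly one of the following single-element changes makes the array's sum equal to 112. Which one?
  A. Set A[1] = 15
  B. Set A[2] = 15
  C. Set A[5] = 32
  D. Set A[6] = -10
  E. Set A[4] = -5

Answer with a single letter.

Option A: A[1] 16->15, delta=-1, new_sum=113+(-1)=112 <-- matches target
Option B: A[2] 9->15, delta=6, new_sum=113+(6)=119
Option C: A[5] -5->32, delta=37, new_sum=113+(37)=150
Option D: A[6] 37->-10, delta=-47, new_sum=113+(-47)=66
Option E: A[4] 35->-5, delta=-40, new_sum=113+(-40)=73

Answer: A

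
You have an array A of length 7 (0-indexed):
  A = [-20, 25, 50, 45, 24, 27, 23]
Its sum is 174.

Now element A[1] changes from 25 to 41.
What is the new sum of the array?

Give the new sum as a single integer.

Old value at index 1: 25
New value at index 1: 41
Delta = 41 - 25 = 16
New sum = old_sum + delta = 174 + (16) = 190

Answer: 190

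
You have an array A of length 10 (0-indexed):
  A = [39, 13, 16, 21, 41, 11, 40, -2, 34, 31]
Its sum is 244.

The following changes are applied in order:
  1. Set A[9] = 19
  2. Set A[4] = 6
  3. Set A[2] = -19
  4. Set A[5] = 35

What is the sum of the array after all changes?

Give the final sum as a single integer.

Answer: 186

Derivation:
Initial sum: 244
Change 1: A[9] 31 -> 19, delta = -12, sum = 232
Change 2: A[4] 41 -> 6, delta = -35, sum = 197
Change 3: A[2] 16 -> -19, delta = -35, sum = 162
Change 4: A[5] 11 -> 35, delta = 24, sum = 186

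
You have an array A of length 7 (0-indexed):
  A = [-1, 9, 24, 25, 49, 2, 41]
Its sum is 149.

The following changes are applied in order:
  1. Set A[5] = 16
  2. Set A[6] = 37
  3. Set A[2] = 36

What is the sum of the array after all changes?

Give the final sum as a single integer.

Initial sum: 149
Change 1: A[5] 2 -> 16, delta = 14, sum = 163
Change 2: A[6] 41 -> 37, delta = -4, sum = 159
Change 3: A[2] 24 -> 36, delta = 12, sum = 171

Answer: 171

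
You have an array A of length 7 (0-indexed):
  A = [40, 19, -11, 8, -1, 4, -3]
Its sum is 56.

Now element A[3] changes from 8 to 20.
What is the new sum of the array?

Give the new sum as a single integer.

Answer: 68

Derivation:
Old value at index 3: 8
New value at index 3: 20
Delta = 20 - 8 = 12
New sum = old_sum + delta = 56 + (12) = 68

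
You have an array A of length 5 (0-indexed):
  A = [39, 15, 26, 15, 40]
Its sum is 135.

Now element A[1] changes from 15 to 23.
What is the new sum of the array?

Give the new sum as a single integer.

Old value at index 1: 15
New value at index 1: 23
Delta = 23 - 15 = 8
New sum = old_sum + delta = 135 + (8) = 143

Answer: 143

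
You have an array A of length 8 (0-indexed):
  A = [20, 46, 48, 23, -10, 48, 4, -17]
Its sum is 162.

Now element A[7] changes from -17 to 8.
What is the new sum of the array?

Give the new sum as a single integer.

Answer: 187

Derivation:
Old value at index 7: -17
New value at index 7: 8
Delta = 8 - -17 = 25
New sum = old_sum + delta = 162 + (25) = 187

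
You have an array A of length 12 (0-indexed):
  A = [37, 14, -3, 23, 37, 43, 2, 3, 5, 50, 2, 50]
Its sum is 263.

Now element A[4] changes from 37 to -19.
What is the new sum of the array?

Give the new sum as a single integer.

Old value at index 4: 37
New value at index 4: -19
Delta = -19 - 37 = -56
New sum = old_sum + delta = 263 + (-56) = 207

Answer: 207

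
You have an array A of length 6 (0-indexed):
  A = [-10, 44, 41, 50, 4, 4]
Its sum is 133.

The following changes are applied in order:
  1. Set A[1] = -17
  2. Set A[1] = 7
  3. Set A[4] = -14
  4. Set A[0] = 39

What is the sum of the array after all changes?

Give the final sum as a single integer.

Answer: 127

Derivation:
Initial sum: 133
Change 1: A[1] 44 -> -17, delta = -61, sum = 72
Change 2: A[1] -17 -> 7, delta = 24, sum = 96
Change 3: A[4] 4 -> -14, delta = -18, sum = 78
Change 4: A[0] -10 -> 39, delta = 49, sum = 127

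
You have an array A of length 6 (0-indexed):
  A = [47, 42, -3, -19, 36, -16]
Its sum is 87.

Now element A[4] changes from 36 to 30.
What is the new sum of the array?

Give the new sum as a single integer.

Old value at index 4: 36
New value at index 4: 30
Delta = 30 - 36 = -6
New sum = old_sum + delta = 87 + (-6) = 81

Answer: 81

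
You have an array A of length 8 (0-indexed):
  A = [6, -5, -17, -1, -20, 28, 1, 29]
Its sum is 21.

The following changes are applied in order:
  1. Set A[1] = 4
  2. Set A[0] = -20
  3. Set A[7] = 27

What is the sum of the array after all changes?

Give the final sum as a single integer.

Answer: 2

Derivation:
Initial sum: 21
Change 1: A[1] -5 -> 4, delta = 9, sum = 30
Change 2: A[0] 6 -> -20, delta = -26, sum = 4
Change 3: A[7] 29 -> 27, delta = -2, sum = 2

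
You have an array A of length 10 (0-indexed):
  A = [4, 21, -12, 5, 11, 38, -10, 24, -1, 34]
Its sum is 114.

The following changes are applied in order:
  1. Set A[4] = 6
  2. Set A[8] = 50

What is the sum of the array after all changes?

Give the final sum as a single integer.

Initial sum: 114
Change 1: A[4] 11 -> 6, delta = -5, sum = 109
Change 2: A[8] -1 -> 50, delta = 51, sum = 160

Answer: 160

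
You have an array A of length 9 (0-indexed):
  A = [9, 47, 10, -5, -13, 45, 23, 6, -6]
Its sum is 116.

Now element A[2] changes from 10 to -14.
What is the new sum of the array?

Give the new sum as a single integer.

Answer: 92

Derivation:
Old value at index 2: 10
New value at index 2: -14
Delta = -14 - 10 = -24
New sum = old_sum + delta = 116 + (-24) = 92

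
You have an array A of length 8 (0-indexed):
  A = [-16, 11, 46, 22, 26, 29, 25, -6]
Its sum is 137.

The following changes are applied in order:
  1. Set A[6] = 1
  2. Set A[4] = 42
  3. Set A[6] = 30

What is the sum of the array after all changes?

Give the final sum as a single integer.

Initial sum: 137
Change 1: A[6] 25 -> 1, delta = -24, sum = 113
Change 2: A[4] 26 -> 42, delta = 16, sum = 129
Change 3: A[6] 1 -> 30, delta = 29, sum = 158

Answer: 158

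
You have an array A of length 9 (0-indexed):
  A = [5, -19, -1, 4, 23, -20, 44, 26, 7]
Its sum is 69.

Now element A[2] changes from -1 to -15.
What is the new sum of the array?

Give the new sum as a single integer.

Answer: 55

Derivation:
Old value at index 2: -1
New value at index 2: -15
Delta = -15 - -1 = -14
New sum = old_sum + delta = 69 + (-14) = 55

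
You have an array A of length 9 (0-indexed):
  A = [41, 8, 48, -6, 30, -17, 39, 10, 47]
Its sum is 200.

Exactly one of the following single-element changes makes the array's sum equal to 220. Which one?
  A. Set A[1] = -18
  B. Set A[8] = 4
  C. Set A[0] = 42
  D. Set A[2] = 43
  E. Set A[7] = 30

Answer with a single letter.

Answer: E

Derivation:
Option A: A[1] 8->-18, delta=-26, new_sum=200+(-26)=174
Option B: A[8] 47->4, delta=-43, new_sum=200+(-43)=157
Option C: A[0] 41->42, delta=1, new_sum=200+(1)=201
Option D: A[2] 48->43, delta=-5, new_sum=200+(-5)=195
Option E: A[7] 10->30, delta=20, new_sum=200+(20)=220 <-- matches target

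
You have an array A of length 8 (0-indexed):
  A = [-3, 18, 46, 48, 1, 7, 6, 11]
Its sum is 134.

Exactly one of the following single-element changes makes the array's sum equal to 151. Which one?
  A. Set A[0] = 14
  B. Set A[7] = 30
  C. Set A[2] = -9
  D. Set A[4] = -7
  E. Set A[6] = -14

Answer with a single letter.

Answer: A

Derivation:
Option A: A[0] -3->14, delta=17, new_sum=134+(17)=151 <-- matches target
Option B: A[7] 11->30, delta=19, new_sum=134+(19)=153
Option C: A[2] 46->-9, delta=-55, new_sum=134+(-55)=79
Option D: A[4] 1->-7, delta=-8, new_sum=134+(-8)=126
Option E: A[6] 6->-14, delta=-20, new_sum=134+(-20)=114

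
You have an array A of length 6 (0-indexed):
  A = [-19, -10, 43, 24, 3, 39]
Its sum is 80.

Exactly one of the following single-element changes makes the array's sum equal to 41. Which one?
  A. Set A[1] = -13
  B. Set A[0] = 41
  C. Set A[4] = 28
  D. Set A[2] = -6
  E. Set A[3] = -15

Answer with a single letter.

Answer: E

Derivation:
Option A: A[1] -10->-13, delta=-3, new_sum=80+(-3)=77
Option B: A[0] -19->41, delta=60, new_sum=80+(60)=140
Option C: A[4] 3->28, delta=25, new_sum=80+(25)=105
Option D: A[2] 43->-6, delta=-49, new_sum=80+(-49)=31
Option E: A[3] 24->-15, delta=-39, new_sum=80+(-39)=41 <-- matches target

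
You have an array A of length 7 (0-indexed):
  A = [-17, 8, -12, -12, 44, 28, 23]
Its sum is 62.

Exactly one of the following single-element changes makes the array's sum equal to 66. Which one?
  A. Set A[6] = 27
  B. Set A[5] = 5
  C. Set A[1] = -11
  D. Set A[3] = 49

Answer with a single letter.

Answer: A

Derivation:
Option A: A[6] 23->27, delta=4, new_sum=62+(4)=66 <-- matches target
Option B: A[5] 28->5, delta=-23, new_sum=62+(-23)=39
Option C: A[1] 8->-11, delta=-19, new_sum=62+(-19)=43
Option D: A[3] -12->49, delta=61, new_sum=62+(61)=123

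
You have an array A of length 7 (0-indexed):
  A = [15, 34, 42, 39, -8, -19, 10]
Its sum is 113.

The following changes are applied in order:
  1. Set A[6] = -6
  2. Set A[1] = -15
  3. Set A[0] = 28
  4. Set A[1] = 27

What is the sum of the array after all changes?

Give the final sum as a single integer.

Initial sum: 113
Change 1: A[6] 10 -> -6, delta = -16, sum = 97
Change 2: A[1] 34 -> -15, delta = -49, sum = 48
Change 3: A[0] 15 -> 28, delta = 13, sum = 61
Change 4: A[1] -15 -> 27, delta = 42, sum = 103

Answer: 103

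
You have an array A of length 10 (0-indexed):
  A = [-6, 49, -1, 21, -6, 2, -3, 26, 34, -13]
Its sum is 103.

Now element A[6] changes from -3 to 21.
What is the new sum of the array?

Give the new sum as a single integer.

Old value at index 6: -3
New value at index 6: 21
Delta = 21 - -3 = 24
New sum = old_sum + delta = 103 + (24) = 127

Answer: 127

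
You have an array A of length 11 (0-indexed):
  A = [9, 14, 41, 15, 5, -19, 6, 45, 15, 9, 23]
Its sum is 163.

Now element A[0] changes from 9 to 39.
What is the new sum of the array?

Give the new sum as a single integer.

Old value at index 0: 9
New value at index 0: 39
Delta = 39 - 9 = 30
New sum = old_sum + delta = 163 + (30) = 193

Answer: 193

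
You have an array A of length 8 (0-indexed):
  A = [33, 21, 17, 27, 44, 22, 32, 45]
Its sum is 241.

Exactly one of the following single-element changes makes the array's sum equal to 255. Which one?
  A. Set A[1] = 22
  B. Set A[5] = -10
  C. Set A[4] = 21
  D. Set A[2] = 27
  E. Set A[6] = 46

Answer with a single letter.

Answer: E

Derivation:
Option A: A[1] 21->22, delta=1, new_sum=241+(1)=242
Option B: A[5] 22->-10, delta=-32, new_sum=241+(-32)=209
Option C: A[4] 44->21, delta=-23, new_sum=241+(-23)=218
Option D: A[2] 17->27, delta=10, new_sum=241+(10)=251
Option E: A[6] 32->46, delta=14, new_sum=241+(14)=255 <-- matches target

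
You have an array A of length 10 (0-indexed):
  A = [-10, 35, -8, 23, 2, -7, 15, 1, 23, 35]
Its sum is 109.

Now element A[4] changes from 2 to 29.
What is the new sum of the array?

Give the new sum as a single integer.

Old value at index 4: 2
New value at index 4: 29
Delta = 29 - 2 = 27
New sum = old_sum + delta = 109 + (27) = 136

Answer: 136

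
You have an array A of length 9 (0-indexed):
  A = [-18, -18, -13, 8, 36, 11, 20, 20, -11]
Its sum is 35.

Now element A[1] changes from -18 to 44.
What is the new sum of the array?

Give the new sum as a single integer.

Answer: 97

Derivation:
Old value at index 1: -18
New value at index 1: 44
Delta = 44 - -18 = 62
New sum = old_sum + delta = 35 + (62) = 97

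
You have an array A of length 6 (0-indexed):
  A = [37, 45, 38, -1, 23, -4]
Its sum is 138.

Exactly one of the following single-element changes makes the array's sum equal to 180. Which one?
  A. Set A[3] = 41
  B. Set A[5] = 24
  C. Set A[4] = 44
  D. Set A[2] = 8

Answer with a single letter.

Option A: A[3] -1->41, delta=42, new_sum=138+(42)=180 <-- matches target
Option B: A[5] -4->24, delta=28, new_sum=138+(28)=166
Option C: A[4] 23->44, delta=21, new_sum=138+(21)=159
Option D: A[2] 38->8, delta=-30, new_sum=138+(-30)=108

Answer: A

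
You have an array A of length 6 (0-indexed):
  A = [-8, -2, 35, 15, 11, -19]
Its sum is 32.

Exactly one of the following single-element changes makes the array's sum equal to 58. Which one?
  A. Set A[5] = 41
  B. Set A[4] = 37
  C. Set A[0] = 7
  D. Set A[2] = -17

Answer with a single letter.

Option A: A[5] -19->41, delta=60, new_sum=32+(60)=92
Option B: A[4] 11->37, delta=26, new_sum=32+(26)=58 <-- matches target
Option C: A[0] -8->7, delta=15, new_sum=32+(15)=47
Option D: A[2] 35->-17, delta=-52, new_sum=32+(-52)=-20

Answer: B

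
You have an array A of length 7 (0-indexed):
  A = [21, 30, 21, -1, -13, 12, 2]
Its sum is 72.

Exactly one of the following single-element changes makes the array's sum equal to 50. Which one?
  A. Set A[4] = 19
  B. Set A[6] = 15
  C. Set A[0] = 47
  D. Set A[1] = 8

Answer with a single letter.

Option A: A[4] -13->19, delta=32, new_sum=72+(32)=104
Option B: A[6] 2->15, delta=13, new_sum=72+(13)=85
Option C: A[0] 21->47, delta=26, new_sum=72+(26)=98
Option D: A[1] 30->8, delta=-22, new_sum=72+(-22)=50 <-- matches target

Answer: D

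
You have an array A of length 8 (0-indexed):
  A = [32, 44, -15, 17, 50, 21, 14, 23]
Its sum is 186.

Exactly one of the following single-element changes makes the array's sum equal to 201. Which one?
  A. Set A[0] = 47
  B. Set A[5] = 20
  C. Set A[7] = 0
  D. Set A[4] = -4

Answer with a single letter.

Answer: A

Derivation:
Option A: A[0] 32->47, delta=15, new_sum=186+(15)=201 <-- matches target
Option B: A[5] 21->20, delta=-1, new_sum=186+(-1)=185
Option C: A[7] 23->0, delta=-23, new_sum=186+(-23)=163
Option D: A[4] 50->-4, delta=-54, new_sum=186+(-54)=132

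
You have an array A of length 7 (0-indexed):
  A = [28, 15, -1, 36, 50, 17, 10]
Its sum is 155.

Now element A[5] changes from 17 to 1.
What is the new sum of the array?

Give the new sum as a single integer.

Old value at index 5: 17
New value at index 5: 1
Delta = 1 - 17 = -16
New sum = old_sum + delta = 155 + (-16) = 139

Answer: 139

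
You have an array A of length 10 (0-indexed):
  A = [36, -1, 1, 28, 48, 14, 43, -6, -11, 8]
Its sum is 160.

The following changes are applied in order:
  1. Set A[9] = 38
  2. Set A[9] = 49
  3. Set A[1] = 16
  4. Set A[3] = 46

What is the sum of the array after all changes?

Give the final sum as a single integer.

Answer: 236

Derivation:
Initial sum: 160
Change 1: A[9] 8 -> 38, delta = 30, sum = 190
Change 2: A[9] 38 -> 49, delta = 11, sum = 201
Change 3: A[1] -1 -> 16, delta = 17, sum = 218
Change 4: A[3] 28 -> 46, delta = 18, sum = 236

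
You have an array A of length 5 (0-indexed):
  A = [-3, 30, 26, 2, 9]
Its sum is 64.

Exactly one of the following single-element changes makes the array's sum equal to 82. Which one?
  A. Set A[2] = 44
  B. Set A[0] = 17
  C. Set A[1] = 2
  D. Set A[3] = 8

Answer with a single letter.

Answer: A

Derivation:
Option A: A[2] 26->44, delta=18, new_sum=64+(18)=82 <-- matches target
Option B: A[0] -3->17, delta=20, new_sum=64+(20)=84
Option C: A[1] 30->2, delta=-28, new_sum=64+(-28)=36
Option D: A[3] 2->8, delta=6, new_sum=64+(6)=70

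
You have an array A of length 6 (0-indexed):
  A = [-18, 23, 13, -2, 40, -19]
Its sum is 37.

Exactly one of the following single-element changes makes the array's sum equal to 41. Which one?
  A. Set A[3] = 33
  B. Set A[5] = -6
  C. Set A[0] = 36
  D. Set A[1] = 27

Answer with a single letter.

Answer: D

Derivation:
Option A: A[3] -2->33, delta=35, new_sum=37+(35)=72
Option B: A[5] -19->-6, delta=13, new_sum=37+(13)=50
Option C: A[0] -18->36, delta=54, new_sum=37+(54)=91
Option D: A[1] 23->27, delta=4, new_sum=37+(4)=41 <-- matches target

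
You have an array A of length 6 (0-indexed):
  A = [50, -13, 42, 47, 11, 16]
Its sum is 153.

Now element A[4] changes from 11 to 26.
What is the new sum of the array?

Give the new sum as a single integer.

Old value at index 4: 11
New value at index 4: 26
Delta = 26 - 11 = 15
New sum = old_sum + delta = 153 + (15) = 168

Answer: 168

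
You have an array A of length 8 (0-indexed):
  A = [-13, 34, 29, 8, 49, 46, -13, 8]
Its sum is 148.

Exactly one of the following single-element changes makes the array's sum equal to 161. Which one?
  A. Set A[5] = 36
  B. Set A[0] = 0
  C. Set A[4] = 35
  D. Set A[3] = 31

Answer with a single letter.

Answer: B

Derivation:
Option A: A[5] 46->36, delta=-10, new_sum=148+(-10)=138
Option B: A[0] -13->0, delta=13, new_sum=148+(13)=161 <-- matches target
Option C: A[4] 49->35, delta=-14, new_sum=148+(-14)=134
Option D: A[3] 8->31, delta=23, new_sum=148+(23)=171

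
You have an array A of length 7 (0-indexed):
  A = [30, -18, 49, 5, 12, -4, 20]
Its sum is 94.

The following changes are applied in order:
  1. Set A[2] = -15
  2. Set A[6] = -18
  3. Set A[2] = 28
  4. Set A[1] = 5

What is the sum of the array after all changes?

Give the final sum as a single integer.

Answer: 58

Derivation:
Initial sum: 94
Change 1: A[2] 49 -> -15, delta = -64, sum = 30
Change 2: A[6] 20 -> -18, delta = -38, sum = -8
Change 3: A[2] -15 -> 28, delta = 43, sum = 35
Change 4: A[1] -18 -> 5, delta = 23, sum = 58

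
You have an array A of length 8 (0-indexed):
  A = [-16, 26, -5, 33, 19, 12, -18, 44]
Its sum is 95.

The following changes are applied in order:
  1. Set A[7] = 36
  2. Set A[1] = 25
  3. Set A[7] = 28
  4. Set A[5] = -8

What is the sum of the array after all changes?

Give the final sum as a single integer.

Answer: 58

Derivation:
Initial sum: 95
Change 1: A[7] 44 -> 36, delta = -8, sum = 87
Change 2: A[1] 26 -> 25, delta = -1, sum = 86
Change 3: A[7] 36 -> 28, delta = -8, sum = 78
Change 4: A[5] 12 -> -8, delta = -20, sum = 58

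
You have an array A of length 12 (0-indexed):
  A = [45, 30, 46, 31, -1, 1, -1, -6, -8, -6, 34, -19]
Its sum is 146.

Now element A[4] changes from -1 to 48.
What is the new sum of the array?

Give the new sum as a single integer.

Old value at index 4: -1
New value at index 4: 48
Delta = 48 - -1 = 49
New sum = old_sum + delta = 146 + (49) = 195

Answer: 195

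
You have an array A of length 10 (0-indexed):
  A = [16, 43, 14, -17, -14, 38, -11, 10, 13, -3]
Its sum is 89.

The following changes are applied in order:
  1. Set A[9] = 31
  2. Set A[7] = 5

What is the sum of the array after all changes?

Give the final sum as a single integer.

Answer: 118

Derivation:
Initial sum: 89
Change 1: A[9] -3 -> 31, delta = 34, sum = 123
Change 2: A[7] 10 -> 5, delta = -5, sum = 118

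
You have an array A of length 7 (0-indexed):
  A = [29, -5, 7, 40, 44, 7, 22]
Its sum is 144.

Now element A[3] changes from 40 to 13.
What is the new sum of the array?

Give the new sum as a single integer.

Answer: 117

Derivation:
Old value at index 3: 40
New value at index 3: 13
Delta = 13 - 40 = -27
New sum = old_sum + delta = 144 + (-27) = 117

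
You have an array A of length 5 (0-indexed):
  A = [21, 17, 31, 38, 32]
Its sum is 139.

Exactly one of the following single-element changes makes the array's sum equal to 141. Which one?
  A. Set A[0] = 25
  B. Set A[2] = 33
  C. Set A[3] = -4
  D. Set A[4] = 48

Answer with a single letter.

Option A: A[0] 21->25, delta=4, new_sum=139+(4)=143
Option B: A[2] 31->33, delta=2, new_sum=139+(2)=141 <-- matches target
Option C: A[3] 38->-4, delta=-42, new_sum=139+(-42)=97
Option D: A[4] 32->48, delta=16, new_sum=139+(16)=155

Answer: B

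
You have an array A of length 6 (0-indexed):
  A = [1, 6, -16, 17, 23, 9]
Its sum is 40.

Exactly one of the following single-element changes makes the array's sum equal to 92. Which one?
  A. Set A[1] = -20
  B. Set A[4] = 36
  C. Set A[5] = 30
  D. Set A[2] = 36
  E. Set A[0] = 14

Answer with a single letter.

Option A: A[1] 6->-20, delta=-26, new_sum=40+(-26)=14
Option B: A[4] 23->36, delta=13, new_sum=40+(13)=53
Option C: A[5] 9->30, delta=21, new_sum=40+(21)=61
Option D: A[2] -16->36, delta=52, new_sum=40+(52)=92 <-- matches target
Option E: A[0] 1->14, delta=13, new_sum=40+(13)=53

Answer: D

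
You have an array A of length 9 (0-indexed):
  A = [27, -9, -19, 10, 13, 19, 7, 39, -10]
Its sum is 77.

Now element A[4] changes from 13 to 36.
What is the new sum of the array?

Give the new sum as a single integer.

Old value at index 4: 13
New value at index 4: 36
Delta = 36 - 13 = 23
New sum = old_sum + delta = 77 + (23) = 100

Answer: 100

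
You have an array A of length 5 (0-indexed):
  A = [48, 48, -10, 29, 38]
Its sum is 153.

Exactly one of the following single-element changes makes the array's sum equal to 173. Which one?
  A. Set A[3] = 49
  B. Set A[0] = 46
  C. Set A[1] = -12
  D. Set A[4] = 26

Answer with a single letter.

Option A: A[3] 29->49, delta=20, new_sum=153+(20)=173 <-- matches target
Option B: A[0] 48->46, delta=-2, new_sum=153+(-2)=151
Option C: A[1] 48->-12, delta=-60, new_sum=153+(-60)=93
Option D: A[4] 38->26, delta=-12, new_sum=153+(-12)=141

Answer: A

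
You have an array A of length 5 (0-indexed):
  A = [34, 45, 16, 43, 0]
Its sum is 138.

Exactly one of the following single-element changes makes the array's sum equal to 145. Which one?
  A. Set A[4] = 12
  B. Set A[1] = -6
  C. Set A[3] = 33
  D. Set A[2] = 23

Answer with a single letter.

Answer: D

Derivation:
Option A: A[4] 0->12, delta=12, new_sum=138+(12)=150
Option B: A[1] 45->-6, delta=-51, new_sum=138+(-51)=87
Option C: A[3] 43->33, delta=-10, new_sum=138+(-10)=128
Option D: A[2] 16->23, delta=7, new_sum=138+(7)=145 <-- matches target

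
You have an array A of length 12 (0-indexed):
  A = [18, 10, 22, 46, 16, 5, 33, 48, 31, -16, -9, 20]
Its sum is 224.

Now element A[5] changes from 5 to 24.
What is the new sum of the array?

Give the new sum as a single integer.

Answer: 243

Derivation:
Old value at index 5: 5
New value at index 5: 24
Delta = 24 - 5 = 19
New sum = old_sum + delta = 224 + (19) = 243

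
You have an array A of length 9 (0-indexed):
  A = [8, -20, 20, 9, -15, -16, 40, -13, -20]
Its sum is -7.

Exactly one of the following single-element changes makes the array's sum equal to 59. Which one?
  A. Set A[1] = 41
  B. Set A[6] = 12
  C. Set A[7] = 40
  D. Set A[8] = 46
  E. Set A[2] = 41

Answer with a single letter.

Answer: D

Derivation:
Option A: A[1] -20->41, delta=61, new_sum=-7+(61)=54
Option B: A[6] 40->12, delta=-28, new_sum=-7+(-28)=-35
Option C: A[7] -13->40, delta=53, new_sum=-7+(53)=46
Option D: A[8] -20->46, delta=66, new_sum=-7+(66)=59 <-- matches target
Option E: A[2] 20->41, delta=21, new_sum=-7+(21)=14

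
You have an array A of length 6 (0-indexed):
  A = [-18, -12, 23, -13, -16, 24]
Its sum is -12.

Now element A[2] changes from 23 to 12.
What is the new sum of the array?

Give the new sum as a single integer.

Old value at index 2: 23
New value at index 2: 12
Delta = 12 - 23 = -11
New sum = old_sum + delta = -12 + (-11) = -23

Answer: -23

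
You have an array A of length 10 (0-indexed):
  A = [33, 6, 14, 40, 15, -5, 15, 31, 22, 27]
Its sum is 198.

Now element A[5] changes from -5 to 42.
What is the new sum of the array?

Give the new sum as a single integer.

Old value at index 5: -5
New value at index 5: 42
Delta = 42 - -5 = 47
New sum = old_sum + delta = 198 + (47) = 245

Answer: 245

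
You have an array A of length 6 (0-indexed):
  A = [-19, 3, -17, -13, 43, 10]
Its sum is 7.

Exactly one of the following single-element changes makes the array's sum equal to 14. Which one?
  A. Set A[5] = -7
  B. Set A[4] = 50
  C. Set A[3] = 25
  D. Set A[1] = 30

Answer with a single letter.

Option A: A[5] 10->-7, delta=-17, new_sum=7+(-17)=-10
Option B: A[4] 43->50, delta=7, new_sum=7+(7)=14 <-- matches target
Option C: A[3] -13->25, delta=38, new_sum=7+(38)=45
Option D: A[1] 3->30, delta=27, new_sum=7+(27)=34

Answer: B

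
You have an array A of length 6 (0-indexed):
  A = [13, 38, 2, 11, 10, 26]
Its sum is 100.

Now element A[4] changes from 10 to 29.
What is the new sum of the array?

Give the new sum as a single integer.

Answer: 119

Derivation:
Old value at index 4: 10
New value at index 4: 29
Delta = 29 - 10 = 19
New sum = old_sum + delta = 100 + (19) = 119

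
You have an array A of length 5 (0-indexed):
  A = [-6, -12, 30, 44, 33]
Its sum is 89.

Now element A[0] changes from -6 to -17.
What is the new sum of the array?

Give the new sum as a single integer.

Old value at index 0: -6
New value at index 0: -17
Delta = -17 - -6 = -11
New sum = old_sum + delta = 89 + (-11) = 78

Answer: 78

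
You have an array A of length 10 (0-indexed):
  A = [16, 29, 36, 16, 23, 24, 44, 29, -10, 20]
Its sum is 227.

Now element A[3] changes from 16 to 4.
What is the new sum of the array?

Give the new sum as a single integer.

Answer: 215

Derivation:
Old value at index 3: 16
New value at index 3: 4
Delta = 4 - 16 = -12
New sum = old_sum + delta = 227 + (-12) = 215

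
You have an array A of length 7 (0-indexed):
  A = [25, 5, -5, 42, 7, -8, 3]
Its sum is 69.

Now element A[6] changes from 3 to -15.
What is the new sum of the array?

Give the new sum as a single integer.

Old value at index 6: 3
New value at index 6: -15
Delta = -15 - 3 = -18
New sum = old_sum + delta = 69 + (-18) = 51

Answer: 51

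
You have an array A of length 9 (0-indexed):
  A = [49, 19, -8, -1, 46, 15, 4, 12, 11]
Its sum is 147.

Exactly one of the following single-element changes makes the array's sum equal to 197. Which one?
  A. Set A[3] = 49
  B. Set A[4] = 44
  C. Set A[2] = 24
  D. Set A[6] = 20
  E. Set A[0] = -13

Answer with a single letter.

Option A: A[3] -1->49, delta=50, new_sum=147+(50)=197 <-- matches target
Option B: A[4] 46->44, delta=-2, new_sum=147+(-2)=145
Option C: A[2] -8->24, delta=32, new_sum=147+(32)=179
Option D: A[6] 4->20, delta=16, new_sum=147+(16)=163
Option E: A[0] 49->-13, delta=-62, new_sum=147+(-62)=85

Answer: A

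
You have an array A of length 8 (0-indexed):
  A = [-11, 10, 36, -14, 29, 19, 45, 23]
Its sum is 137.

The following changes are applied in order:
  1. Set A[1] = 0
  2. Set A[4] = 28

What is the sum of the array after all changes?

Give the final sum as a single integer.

Answer: 126

Derivation:
Initial sum: 137
Change 1: A[1] 10 -> 0, delta = -10, sum = 127
Change 2: A[4] 29 -> 28, delta = -1, sum = 126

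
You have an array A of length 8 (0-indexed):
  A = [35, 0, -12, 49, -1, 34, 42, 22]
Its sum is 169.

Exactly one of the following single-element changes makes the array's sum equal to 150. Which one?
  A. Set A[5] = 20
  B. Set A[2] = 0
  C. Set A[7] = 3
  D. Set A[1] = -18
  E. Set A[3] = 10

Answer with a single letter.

Answer: C

Derivation:
Option A: A[5] 34->20, delta=-14, new_sum=169+(-14)=155
Option B: A[2] -12->0, delta=12, new_sum=169+(12)=181
Option C: A[7] 22->3, delta=-19, new_sum=169+(-19)=150 <-- matches target
Option D: A[1] 0->-18, delta=-18, new_sum=169+(-18)=151
Option E: A[3] 49->10, delta=-39, new_sum=169+(-39)=130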